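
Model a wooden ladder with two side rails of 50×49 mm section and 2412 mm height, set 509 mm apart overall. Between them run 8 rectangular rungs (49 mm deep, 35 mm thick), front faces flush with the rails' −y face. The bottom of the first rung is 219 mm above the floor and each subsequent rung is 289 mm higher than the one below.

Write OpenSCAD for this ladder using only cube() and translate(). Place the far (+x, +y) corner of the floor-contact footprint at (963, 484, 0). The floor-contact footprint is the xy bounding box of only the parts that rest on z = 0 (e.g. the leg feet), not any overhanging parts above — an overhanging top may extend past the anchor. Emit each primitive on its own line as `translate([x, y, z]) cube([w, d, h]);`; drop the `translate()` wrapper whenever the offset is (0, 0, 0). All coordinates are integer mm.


translate([454, 435, 0]) cube([50, 49, 2412]);
translate([913, 435, 0]) cube([50, 49, 2412]);
translate([504, 435, 219]) cube([409, 49, 35]);
translate([504, 435, 508]) cube([409, 49, 35]);
translate([504, 435, 797]) cube([409, 49, 35]);
translate([504, 435, 1086]) cube([409, 49, 35]);
translate([504, 435, 1375]) cube([409, 49, 35]);
translate([504, 435, 1664]) cube([409, 49, 35]);
translate([504, 435, 1953]) cube([409, 49, 35]);
translate([504, 435, 2242]) cube([409, 49, 35]);


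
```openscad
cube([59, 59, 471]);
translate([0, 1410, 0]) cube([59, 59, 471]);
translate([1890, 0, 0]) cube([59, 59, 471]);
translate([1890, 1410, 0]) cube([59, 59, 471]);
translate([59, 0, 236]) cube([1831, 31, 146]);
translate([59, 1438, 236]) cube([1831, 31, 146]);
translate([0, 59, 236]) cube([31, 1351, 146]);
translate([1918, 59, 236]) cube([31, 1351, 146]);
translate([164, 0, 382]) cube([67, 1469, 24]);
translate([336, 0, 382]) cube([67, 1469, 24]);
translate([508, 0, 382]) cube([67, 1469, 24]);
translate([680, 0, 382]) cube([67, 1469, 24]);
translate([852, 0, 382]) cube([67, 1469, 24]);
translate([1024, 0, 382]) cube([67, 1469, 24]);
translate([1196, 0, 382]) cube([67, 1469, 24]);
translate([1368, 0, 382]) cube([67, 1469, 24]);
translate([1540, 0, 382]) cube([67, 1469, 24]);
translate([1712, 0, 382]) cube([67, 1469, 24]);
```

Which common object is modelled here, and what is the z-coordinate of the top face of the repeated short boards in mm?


A bed frame. The slat-top height is 406 mm.

Four posts, four rails, and a row of slats — a bed frame. Slats sit on the rails at z = 236 + 146 = 382; with slat thickness 24, the top is 406 mm.


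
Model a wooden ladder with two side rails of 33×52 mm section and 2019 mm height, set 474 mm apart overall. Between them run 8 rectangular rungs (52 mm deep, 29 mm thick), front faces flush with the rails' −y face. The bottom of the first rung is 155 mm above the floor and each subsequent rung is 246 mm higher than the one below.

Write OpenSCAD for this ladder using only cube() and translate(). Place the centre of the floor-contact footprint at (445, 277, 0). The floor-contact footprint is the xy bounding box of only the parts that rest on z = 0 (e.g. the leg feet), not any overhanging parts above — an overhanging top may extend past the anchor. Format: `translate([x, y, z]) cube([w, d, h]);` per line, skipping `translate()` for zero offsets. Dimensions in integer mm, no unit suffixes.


translate([208, 251, 0]) cube([33, 52, 2019]);
translate([649, 251, 0]) cube([33, 52, 2019]);
translate([241, 251, 155]) cube([408, 52, 29]);
translate([241, 251, 401]) cube([408, 52, 29]);
translate([241, 251, 647]) cube([408, 52, 29]);
translate([241, 251, 893]) cube([408, 52, 29]);
translate([241, 251, 1139]) cube([408, 52, 29]);
translate([241, 251, 1385]) cube([408, 52, 29]);
translate([241, 251, 1631]) cube([408, 52, 29]);
translate([241, 251, 1877]) cube([408, 52, 29]);


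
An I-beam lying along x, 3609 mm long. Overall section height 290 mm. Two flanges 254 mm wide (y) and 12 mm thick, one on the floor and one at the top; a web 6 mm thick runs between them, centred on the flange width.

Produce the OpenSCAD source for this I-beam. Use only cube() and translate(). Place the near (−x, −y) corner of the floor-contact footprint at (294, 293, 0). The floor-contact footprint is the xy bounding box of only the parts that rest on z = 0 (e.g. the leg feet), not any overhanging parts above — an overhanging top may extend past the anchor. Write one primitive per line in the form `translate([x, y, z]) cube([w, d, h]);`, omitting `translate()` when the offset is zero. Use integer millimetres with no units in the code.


translate([294, 293, 0]) cube([3609, 254, 12]);
translate([294, 417, 12]) cube([3609, 6, 266]);
translate([294, 293, 278]) cube([3609, 254, 12]);


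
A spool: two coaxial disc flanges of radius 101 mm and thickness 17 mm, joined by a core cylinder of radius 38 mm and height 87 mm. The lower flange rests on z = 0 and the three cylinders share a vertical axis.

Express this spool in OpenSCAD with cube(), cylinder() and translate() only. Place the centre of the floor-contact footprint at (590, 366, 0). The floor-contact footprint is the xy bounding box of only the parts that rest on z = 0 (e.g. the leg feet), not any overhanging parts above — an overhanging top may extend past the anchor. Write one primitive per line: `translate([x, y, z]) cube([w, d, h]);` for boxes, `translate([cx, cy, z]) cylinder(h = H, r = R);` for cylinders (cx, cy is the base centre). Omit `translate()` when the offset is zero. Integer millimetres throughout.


translate([590, 366, 0]) cylinder(h = 17, r = 101);
translate([590, 366, 17]) cylinder(h = 87, r = 38);
translate([590, 366, 104]) cylinder(h = 17, r = 101);


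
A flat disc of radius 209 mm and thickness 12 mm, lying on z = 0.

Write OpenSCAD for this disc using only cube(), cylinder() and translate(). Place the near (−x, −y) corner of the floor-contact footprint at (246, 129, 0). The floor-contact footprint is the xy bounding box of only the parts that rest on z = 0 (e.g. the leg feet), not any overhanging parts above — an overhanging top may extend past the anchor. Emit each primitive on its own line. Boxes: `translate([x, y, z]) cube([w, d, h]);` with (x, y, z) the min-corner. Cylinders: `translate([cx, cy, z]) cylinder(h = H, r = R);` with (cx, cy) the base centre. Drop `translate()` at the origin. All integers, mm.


translate([455, 338, 0]) cylinder(h = 12, r = 209);


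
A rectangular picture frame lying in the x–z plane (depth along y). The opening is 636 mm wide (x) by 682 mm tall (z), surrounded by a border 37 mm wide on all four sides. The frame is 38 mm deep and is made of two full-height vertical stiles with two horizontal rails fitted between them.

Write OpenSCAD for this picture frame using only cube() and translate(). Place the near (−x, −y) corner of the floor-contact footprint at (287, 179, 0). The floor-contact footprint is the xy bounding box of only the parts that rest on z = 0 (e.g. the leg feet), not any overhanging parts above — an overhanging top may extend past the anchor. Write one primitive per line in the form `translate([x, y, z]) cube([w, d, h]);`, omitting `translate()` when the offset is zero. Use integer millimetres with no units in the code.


translate([287, 179, 0]) cube([37, 38, 756]);
translate([960, 179, 0]) cube([37, 38, 756]);
translate([324, 179, 0]) cube([636, 38, 37]);
translate([324, 179, 719]) cube([636, 38, 37]);


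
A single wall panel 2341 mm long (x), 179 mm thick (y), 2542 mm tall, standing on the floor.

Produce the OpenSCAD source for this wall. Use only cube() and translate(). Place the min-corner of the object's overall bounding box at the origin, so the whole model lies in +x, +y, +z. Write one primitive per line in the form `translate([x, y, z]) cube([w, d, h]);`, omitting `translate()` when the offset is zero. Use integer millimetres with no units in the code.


cube([2341, 179, 2542]);


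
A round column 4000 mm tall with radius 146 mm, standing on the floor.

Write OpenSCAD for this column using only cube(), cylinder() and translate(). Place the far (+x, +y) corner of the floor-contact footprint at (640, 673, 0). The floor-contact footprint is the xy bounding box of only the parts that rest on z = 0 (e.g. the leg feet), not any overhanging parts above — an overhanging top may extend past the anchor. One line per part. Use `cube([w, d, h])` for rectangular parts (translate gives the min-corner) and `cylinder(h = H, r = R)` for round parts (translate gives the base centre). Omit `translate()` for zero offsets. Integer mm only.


translate([494, 527, 0]) cylinder(h = 4000, r = 146);


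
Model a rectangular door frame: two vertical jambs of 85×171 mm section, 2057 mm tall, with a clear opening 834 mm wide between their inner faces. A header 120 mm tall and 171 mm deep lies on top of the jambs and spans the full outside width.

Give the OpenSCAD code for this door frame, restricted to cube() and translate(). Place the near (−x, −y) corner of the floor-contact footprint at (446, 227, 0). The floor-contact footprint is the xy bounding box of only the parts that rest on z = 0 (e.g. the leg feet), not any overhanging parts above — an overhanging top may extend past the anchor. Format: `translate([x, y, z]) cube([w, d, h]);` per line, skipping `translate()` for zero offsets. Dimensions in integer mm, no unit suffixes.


translate([446, 227, 0]) cube([85, 171, 2057]);
translate([1365, 227, 0]) cube([85, 171, 2057]);
translate([446, 227, 2057]) cube([1004, 171, 120]);


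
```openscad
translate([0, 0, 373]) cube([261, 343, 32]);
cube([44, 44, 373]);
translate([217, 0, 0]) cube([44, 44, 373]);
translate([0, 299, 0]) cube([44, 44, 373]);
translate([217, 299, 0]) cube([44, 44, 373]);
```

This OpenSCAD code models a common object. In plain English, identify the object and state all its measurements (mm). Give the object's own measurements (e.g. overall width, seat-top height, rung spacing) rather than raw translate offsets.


A four-legged stool. The seat is a 261×343×32 mm slab whose top surface is at z = 405 mm; four square legs, each 44×44 mm in cross-section, run from the floor (z = 0) to the underside of the seat, each flush with a corner of the seat.


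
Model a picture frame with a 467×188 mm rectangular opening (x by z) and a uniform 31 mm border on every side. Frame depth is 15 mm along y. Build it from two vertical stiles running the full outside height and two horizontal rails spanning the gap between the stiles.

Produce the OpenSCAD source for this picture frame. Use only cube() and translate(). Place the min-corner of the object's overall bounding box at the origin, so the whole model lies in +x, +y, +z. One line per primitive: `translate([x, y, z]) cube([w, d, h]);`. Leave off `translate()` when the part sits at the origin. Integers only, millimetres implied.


cube([31, 15, 250]);
translate([498, 0, 0]) cube([31, 15, 250]);
translate([31, 0, 0]) cube([467, 15, 31]);
translate([31, 0, 219]) cube([467, 15, 31]);


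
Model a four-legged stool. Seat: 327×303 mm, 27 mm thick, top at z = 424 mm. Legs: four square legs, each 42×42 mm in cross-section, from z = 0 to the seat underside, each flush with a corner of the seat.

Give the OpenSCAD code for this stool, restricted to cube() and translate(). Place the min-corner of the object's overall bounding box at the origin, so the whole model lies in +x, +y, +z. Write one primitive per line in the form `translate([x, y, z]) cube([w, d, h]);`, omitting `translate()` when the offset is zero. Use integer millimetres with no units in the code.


translate([0, 0, 397]) cube([327, 303, 27]);
cube([42, 42, 397]);
translate([285, 0, 0]) cube([42, 42, 397]);
translate([0, 261, 0]) cube([42, 42, 397]);
translate([285, 261, 0]) cube([42, 42, 397]);


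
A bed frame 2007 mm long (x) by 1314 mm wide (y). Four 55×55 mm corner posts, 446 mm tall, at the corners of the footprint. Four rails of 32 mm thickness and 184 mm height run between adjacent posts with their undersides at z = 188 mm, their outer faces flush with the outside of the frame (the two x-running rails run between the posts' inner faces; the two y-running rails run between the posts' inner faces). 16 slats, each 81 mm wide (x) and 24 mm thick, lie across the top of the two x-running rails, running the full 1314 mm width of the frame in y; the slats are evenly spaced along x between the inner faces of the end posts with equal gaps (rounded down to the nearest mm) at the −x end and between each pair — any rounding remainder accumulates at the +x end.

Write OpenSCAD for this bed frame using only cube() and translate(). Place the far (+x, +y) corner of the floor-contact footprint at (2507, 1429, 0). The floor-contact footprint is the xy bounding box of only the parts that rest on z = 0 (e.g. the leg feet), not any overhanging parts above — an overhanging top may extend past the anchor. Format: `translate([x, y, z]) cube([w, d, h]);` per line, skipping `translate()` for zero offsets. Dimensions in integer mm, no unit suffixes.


translate([500, 115, 0]) cube([55, 55, 446]);
translate([500, 1374, 0]) cube([55, 55, 446]);
translate([2452, 115, 0]) cube([55, 55, 446]);
translate([2452, 1374, 0]) cube([55, 55, 446]);
translate([555, 115, 188]) cube([1897, 32, 184]);
translate([555, 1397, 188]) cube([1897, 32, 184]);
translate([500, 170, 188]) cube([32, 1204, 184]);
translate([2475, 170, 188]) cube([32, 1204, 184]);
translate([590, 115, 372]) cube([81, 1314, 24]);
translate([706, 115, 372]) cube([81, 1314, 24]);
translate([822, 115, 372]) cube([81, 1314, 24]);
translate([938, 115, 372]) cube([81, 1314, 24]);
translate([1054, 115, 372]) cube([81, 1314, 24]);
translate([1170, 115, 372]) cube([81, 1314, 24]);
translate([1286, 115, 372]) cube([81, 1314, 24]);
translate([1402, 115, 372]) cube([81, 1314, 24]);
translate([1518, 115, 372]) cube([81, 1314, 24]);
translate([1634, 115, 372]) cube([81, 1314, 24]);
translate([1750, 115, 372]) cube([81, 1314, 24]);
translate([1866, 115, 372]) cube([81, 1314, 24]);
translate([1982, 115, 372]) cube([81, 1314, 24]);
translate([2098, 115, 372]) cube([81, 1314, 24]);
translate([2214, 115, 372]) cube([81, 1314, 24]);
translate([2330, 115, 372]) cube([81, 1314, 24]);


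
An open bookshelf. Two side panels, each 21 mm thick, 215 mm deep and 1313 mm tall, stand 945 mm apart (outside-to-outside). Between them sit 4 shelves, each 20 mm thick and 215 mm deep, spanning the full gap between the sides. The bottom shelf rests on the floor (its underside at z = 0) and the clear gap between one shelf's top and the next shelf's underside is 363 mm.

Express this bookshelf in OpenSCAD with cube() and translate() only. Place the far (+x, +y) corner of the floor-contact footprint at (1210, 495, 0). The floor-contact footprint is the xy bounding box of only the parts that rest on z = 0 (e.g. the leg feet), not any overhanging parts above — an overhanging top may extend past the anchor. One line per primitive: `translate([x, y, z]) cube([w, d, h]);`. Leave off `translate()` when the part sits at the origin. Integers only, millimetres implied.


translate([265, 280, 0]) cube([21, 215, 1313]);
translate([1189, 280, 0]) cube([21, 215, 1313]);
translate([286, 280, 0]) cube([903, 215, 20]);
translate([286, 280, 383]) cube([903, 215, 20]);
translate([286, 280, 766]) cube([903, 215, 20]);
translate([286, 280, 1149]) cube([903, 215, 20]);


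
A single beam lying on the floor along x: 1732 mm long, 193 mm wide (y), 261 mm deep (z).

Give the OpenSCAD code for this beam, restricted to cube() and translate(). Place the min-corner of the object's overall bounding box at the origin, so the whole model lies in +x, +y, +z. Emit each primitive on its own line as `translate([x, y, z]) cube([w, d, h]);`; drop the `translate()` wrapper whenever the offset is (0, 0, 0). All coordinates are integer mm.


cube([1732, 193, 261]);


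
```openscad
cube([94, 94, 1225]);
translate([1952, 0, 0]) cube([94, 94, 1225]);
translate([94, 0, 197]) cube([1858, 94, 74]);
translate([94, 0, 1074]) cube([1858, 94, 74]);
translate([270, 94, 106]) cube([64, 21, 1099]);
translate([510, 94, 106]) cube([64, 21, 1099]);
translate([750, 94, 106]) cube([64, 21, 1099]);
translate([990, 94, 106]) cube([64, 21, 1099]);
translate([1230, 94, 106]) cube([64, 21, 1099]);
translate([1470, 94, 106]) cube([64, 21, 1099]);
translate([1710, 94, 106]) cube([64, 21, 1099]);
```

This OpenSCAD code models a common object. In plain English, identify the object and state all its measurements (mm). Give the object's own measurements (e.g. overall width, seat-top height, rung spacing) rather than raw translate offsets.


A fence section. Two 94×94 mm posts, 1225 mm tall, stand on the floor with a clear span of 1858 mm between their inner faces. Two horizontal rails of 94×74 mm section span the gap between the posts with their undersides at z = 197 mm and z = 1074 mm, flush with the posts' −y face. 7 pickets, each 64 mm wide, 21 mm thick and 1099 mm tall, are fixed to the +y face of the rails with their bottoms at z = 106 mm, spaced across the span with a 176 mm gap after the −x post and between neighbouring pickets, with 178 mm left before the +x post.


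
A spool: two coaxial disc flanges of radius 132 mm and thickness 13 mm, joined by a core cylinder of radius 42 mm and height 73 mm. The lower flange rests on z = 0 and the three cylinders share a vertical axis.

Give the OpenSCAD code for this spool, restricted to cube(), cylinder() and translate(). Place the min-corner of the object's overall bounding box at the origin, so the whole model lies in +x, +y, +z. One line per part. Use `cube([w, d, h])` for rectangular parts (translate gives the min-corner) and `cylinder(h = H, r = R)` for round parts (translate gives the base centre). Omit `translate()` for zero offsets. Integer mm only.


translate([132, 132, 0]) cylinder(h = 13, r = 132);
translate([132, 132, 13]) cylinder(h = 73, r = 42);
translate([132, 132, 86]) cylinder(h = 13, r = 132);


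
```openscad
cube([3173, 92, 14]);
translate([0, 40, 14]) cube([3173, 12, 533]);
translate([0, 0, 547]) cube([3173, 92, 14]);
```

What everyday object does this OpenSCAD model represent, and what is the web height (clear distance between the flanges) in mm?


An I-beam. The web height is 533 mm.

Two wide flanges with a thin centred web — an I-beam. Overall 561 mm minus two 14 mm flanges gives a web of 561 − 2·14 = 533 mm.


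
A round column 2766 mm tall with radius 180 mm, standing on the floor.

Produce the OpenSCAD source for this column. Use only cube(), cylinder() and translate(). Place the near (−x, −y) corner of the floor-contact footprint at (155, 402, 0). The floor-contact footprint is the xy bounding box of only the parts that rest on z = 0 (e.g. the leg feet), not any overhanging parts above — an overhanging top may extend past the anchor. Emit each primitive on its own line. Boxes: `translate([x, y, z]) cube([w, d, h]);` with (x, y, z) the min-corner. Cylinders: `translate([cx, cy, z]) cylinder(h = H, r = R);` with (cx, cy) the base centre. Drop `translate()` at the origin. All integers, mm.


translate([335, 582, 0]) cylinder(h = 2766, r = 180);


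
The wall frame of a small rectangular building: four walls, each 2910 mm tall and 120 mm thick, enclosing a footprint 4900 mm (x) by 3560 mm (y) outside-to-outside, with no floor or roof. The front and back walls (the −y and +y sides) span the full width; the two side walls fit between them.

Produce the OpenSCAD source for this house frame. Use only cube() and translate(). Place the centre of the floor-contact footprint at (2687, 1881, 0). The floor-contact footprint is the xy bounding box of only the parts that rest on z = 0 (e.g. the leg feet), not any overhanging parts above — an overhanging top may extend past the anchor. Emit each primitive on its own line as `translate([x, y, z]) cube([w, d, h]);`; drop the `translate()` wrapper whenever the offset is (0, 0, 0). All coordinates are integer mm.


translate([237, 101, 0]) cube([4900, 120, 2910]);
translate([237, 3541, 0]) cube([4900, 120, 2910]);
translate([237, 221, 0]) cube([120, 3320, 2910]);
translate([5017, 221, 0]) cube([120, 3320, 2910]);


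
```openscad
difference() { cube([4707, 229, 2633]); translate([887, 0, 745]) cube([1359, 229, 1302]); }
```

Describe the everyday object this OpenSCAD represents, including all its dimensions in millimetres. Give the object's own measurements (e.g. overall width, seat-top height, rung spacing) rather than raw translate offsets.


A wall 4707 mm long (x), 229 mm thick (y), 2633 mm tall, with a rectangular window opening cut through it. The opening is 1359 mm wide and 1302 mm tall; its sill is at z = 745 mm and its near (−x) edge is 887 mm from the wall's −x end. The opening passes through the full wall thickness.


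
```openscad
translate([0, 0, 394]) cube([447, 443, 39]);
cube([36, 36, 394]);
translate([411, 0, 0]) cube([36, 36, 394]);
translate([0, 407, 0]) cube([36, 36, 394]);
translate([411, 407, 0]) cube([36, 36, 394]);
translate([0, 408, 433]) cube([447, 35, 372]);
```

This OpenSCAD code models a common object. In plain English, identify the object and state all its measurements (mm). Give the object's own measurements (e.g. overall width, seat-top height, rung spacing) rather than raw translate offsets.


A chair. The seat is a 447×443×39 mm slab with its top at z = 433 mm, on four 36×36 mm corner legs (flush with the seat edges, standing on z = 0). A flat backrest 35 mm thick, 372 mm tall, spans the full seat width and rises from the seat top along its +y edge, rear face flush with the rear of the seat.


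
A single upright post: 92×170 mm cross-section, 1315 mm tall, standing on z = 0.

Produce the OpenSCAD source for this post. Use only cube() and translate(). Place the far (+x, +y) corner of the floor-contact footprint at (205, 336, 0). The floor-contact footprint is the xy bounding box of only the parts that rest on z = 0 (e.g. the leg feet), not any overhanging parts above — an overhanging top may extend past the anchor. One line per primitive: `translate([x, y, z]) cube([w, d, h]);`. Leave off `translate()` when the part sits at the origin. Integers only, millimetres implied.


translate([113, 166, 0]) cube([92, 170, 1315]);


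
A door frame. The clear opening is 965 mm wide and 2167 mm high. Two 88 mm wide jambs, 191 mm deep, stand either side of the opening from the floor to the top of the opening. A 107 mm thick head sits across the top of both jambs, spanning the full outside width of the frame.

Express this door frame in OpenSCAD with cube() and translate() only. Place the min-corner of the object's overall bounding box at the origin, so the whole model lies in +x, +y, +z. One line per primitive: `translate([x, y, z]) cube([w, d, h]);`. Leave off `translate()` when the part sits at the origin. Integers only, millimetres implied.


cube([88, 191, 2167]);
translate([1053, 0, 0]) cube([88, 191, 2167]);
translate([0, 0, 2167]) cube([1141, 191, 107]);


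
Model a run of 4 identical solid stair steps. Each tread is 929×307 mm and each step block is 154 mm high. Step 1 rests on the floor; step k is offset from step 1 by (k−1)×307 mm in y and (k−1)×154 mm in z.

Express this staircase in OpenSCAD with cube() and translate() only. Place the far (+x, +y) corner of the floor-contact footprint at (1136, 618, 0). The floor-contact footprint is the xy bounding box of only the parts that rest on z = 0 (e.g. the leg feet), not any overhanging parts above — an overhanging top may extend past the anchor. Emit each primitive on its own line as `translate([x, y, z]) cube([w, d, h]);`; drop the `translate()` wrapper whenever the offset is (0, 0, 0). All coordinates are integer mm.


translate([207, 311, 0]) cube([929, 307, 154]);
translate([207, 618, 154]) cube([929, 307, 154]);
translate([207, 925, 308]) cube([929, 307, 154]);
translate([207, 1232, 462]) cube([929, 307, 154]);


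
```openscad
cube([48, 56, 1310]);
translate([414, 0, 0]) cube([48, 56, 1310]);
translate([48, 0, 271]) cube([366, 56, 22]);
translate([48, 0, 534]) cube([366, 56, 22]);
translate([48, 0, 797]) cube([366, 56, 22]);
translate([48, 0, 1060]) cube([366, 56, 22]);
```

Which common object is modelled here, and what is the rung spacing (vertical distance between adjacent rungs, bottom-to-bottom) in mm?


A ladder. The rung spacing is 263 mm.

Two tall 48×56 posts with 4 short bars between them — a ladder. Adjacent rungs sit at z = 271 and z = 534, so the spacing is 534 − 271 = 263 mm.


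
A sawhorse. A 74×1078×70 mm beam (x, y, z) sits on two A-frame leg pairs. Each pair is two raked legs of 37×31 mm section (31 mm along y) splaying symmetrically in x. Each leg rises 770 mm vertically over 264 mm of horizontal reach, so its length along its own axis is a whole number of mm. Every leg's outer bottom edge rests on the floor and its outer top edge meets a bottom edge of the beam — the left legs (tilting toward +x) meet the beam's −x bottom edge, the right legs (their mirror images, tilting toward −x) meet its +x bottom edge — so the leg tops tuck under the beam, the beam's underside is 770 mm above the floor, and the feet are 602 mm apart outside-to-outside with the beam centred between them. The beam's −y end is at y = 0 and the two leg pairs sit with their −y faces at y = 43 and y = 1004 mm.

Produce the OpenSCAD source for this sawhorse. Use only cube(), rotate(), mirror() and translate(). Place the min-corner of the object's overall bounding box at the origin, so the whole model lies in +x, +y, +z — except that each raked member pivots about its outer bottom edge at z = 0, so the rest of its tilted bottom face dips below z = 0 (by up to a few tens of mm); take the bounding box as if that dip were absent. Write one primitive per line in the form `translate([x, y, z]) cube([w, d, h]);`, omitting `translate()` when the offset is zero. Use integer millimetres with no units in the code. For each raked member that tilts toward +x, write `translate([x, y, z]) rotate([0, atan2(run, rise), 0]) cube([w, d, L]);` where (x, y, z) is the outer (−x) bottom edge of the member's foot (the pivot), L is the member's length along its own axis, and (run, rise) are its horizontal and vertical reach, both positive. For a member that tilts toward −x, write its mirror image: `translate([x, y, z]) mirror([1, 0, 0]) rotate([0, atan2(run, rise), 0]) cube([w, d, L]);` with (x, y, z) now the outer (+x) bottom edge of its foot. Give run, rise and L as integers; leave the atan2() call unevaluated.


translate([264, 0, 770]) cube([74, 1078, 70]);
translate([0, 43, 0]) rotate([0, atan2(264, 770), 0]) cube([37, 31, 814]);
translate([602, 43, 0]) mirror([1, 0, 0]) rotate([0, atan2(264, 770), 0]) cube([37, 31, 814]);
translate([0, 1004, 0]) rotate([0, atan2(264, 770), 0]) cube([37, 31, 814]);
translate([602, 1004, 0]) mirror([1, 0, 0]) rotate([0, atan2(264, 770), 0]) cube([37, 31, 814]);


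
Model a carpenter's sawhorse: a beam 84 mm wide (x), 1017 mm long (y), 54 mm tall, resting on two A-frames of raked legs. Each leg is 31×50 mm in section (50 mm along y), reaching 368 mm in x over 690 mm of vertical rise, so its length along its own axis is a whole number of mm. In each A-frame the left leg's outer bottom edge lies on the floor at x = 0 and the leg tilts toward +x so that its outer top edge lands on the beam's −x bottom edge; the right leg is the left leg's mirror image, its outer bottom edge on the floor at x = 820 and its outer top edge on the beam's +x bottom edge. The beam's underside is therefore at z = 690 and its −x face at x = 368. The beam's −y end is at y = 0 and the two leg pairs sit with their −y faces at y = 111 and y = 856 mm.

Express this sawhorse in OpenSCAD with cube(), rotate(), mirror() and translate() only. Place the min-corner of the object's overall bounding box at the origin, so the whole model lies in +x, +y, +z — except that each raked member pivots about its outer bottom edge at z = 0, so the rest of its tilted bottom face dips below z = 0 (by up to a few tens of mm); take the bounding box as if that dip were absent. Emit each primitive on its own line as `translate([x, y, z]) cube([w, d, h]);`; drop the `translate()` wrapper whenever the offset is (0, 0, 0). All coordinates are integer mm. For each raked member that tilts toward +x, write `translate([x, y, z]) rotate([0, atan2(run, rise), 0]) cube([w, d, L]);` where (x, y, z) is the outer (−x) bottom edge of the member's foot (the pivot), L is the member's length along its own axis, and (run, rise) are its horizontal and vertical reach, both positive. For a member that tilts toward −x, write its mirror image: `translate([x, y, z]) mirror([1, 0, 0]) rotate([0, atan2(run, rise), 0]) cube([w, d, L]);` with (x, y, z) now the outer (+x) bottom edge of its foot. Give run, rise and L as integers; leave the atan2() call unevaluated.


translate([368, 0, 690]) cube([84, 1017, 54]);
translate([0, 111, 0]) rotate([0, atan2(368, 690), 0]) cube([31, 50, 782]);
translate([820, 111, 0]) mirror([1, 0, 0]) rotate([0, atan2(368, 690), 0]) cube([31, 50, 782]);
translate([0, 856, 0]) rotate([0, atan2(368, 690), 0]) cube([31, 50, 782]);
translate([820, 856, 0]) mirror([1, 0, 0]) rotate([0, atan2(368, 690), 0]) cube([31, 50, 782]);


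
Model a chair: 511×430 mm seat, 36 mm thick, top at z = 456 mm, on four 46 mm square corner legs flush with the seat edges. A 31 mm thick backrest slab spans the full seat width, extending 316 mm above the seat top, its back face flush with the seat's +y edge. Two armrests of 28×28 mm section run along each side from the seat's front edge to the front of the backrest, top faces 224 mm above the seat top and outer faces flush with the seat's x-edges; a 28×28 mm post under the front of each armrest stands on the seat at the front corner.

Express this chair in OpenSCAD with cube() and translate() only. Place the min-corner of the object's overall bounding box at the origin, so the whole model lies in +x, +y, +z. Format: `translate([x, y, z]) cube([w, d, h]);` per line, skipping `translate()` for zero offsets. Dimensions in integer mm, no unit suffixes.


translate([0, 0, 420]) cube([511, 430, 36]);
cube([46, 46, 420]);
translate([465, 0, 0]) cube([46, 46, 420]);
translate([0, 384, 0]) cube([46, 46, 420]);
translate([465, 384, 0]) cube([46, 46, 420]);
translate([0, 399, 456]) cube([511, 31, 316]);
translate([0, 0, 652]) cube([28, 399, 28]);
translate([483, 0, 652]) cube([28, 399, 28]);
translate([0, 0, 456]) cube([28, 28, 196]);
translate([483, 0, 456]) cube([28, 28, 196]);


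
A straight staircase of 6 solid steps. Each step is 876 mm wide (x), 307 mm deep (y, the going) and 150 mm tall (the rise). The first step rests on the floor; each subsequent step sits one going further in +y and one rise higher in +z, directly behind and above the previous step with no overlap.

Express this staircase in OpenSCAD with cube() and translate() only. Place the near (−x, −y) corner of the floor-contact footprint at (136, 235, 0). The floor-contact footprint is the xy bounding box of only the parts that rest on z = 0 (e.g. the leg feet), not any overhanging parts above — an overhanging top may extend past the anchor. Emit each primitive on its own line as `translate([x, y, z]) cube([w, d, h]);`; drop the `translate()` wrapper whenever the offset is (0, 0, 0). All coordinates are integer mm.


translate([136, 235, 0]) cube([876, 307, 150]);
translate([136, 542, 150]) cube([876, 307, 150]);
translate([136, 849, 300]) cube([876, 307, 150]);
translate([136, 1156, 450]) cube([876, 307, 150]);
translate([136, 1463, 600]) cube([876, 307, 150]);
translate([136, 1770, 750]) cube([876, 307, 150]);


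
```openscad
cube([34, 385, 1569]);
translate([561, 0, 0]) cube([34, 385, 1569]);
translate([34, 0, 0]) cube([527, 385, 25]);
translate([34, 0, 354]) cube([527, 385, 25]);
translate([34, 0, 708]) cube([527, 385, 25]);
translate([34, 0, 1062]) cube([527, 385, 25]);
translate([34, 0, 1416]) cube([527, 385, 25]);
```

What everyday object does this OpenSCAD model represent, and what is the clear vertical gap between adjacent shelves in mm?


A bookshelf. The clear shelf gap is 329 mm.

Two tall side panels with 5 horizontal boards between them — a bookshelf. The first two shelf undersides are at z = 0 and z = 354; with shelf thickness 25, the clear gap is 354 − 0 − 25 = 329 mm.


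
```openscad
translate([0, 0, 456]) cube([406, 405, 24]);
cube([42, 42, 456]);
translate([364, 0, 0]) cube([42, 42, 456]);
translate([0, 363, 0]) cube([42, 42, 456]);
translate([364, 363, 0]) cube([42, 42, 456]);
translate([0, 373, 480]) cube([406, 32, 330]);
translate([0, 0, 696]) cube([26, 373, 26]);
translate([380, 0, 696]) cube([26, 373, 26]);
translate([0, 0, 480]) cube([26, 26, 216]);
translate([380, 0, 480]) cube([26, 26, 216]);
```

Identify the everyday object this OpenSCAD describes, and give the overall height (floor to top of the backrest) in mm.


A chair. The overall height is 810 mm.

A slab on four corner posts with a tall panel at the back — a chair. The seat slab sits at z = 456 with thickness 24, and the 330 mm backrest starts at the seat top, so the overall height is 456 + 24 + 330 = 810 mm.


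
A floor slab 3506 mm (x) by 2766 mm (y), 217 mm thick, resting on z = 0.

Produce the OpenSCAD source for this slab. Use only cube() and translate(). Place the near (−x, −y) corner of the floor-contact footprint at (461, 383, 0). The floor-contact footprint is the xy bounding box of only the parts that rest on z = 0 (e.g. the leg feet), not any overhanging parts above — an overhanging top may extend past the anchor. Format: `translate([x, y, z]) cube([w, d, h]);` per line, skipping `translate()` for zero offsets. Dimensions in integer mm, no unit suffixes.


translate([461, 383, 0]) cube([3506, 2766, 217]);


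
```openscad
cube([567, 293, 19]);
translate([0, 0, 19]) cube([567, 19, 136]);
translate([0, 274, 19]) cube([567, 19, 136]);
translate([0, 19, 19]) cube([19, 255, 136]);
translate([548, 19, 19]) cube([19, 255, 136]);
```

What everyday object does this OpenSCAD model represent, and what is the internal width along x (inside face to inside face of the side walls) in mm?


An open box. The internal width is 529 mm.

A 567×293 base slab with four walls standing on it — an open box. The base is 567 mm wide and the walls are 19 mm thick, so the internal width is 567 − 2 × 19 = 529 mm.


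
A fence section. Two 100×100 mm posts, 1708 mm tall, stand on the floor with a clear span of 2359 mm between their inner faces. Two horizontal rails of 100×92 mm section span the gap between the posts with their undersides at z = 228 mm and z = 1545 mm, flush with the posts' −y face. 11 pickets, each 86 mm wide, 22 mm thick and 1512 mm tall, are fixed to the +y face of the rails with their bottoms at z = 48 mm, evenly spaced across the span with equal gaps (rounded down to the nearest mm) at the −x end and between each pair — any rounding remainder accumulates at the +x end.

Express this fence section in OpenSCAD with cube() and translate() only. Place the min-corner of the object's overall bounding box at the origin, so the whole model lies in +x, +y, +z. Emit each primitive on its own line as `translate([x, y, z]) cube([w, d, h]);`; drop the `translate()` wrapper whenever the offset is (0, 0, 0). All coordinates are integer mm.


cube([100, 100, 1708]);
translate([2459, 0, 0]) cube([100, 100, 1708]);
translate([100, 0, 228]) cube([2359, 100, 92]);
translate([100, 0, 1545]) cube([2359, 100, 92]);
translate([217, 100, 48]) cube([86, 22, 1512]);
translate([420, 100, 48]) cube([86, 22, 1512]);
translate([623, 100, 48]) cube([86, 22, 1512]);
translate([826, 100, 48]) cube([86, 22, 1512]);
translate([1029, 100, 48]) cube([86, 22, 1512]);
translate([1232, 100, 48]) cube([86, 22, 1512]);
translate([1435, 100, 48]) cube([86, 22, 1512]);
translate([1638, 100, 48]) cube([86, 22, 1512]);
translate([1841, 100, 48]) cube([86, 22, 1512]);
translate([2044, 100, 48]) cube([86, 22, 1512]);
translate([2247, 100, 48]) cube([86, 22, 1512]);


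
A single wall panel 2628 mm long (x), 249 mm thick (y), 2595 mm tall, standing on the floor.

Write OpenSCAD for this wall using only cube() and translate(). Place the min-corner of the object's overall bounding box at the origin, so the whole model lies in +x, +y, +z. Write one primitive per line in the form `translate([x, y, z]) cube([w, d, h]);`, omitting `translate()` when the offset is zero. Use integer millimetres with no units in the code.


cube([2628, 249, 2595]);


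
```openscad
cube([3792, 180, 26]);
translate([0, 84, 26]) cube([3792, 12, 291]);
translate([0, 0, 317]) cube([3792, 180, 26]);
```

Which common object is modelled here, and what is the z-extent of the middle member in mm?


An I-beam. The web height is 291 mm.

Two wide flanges with a thin centred web — an I-beam. Overall 343 mm minus two 26 mm flanges gives a web of 343 − 2·26 = 291 mm.


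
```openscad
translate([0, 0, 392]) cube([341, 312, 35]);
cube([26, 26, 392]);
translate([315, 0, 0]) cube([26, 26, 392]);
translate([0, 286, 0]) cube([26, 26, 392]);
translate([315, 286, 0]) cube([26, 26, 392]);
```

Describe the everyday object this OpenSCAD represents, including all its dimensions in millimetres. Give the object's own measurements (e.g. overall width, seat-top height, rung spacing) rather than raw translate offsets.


A simple wooden stool: a rectangular seat 341 mm (x) by 312 mm (y), 35 mm thick, top face at z = 427 mm, on four square legs, each 26×26 mm in cross-section. The legs rest on z = 0, each flush with a corner of the seat.


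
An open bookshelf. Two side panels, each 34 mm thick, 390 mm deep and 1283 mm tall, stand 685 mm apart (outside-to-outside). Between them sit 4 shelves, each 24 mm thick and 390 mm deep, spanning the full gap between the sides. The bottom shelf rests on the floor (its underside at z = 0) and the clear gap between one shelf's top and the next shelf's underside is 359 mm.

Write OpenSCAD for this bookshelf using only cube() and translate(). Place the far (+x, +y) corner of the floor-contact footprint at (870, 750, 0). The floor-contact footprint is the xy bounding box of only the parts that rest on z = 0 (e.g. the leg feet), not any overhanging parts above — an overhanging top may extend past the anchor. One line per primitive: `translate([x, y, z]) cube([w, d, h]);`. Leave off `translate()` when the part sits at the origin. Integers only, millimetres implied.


translate([185, 360, 0]) cube([34, 390, 1283]);
translate([836, 360, 0]) cube([34, 390, 1283]);
translate([219, 360, 0]) cube([617, 390, 24]);
translate([219, 360, 383]) cube([617, 390, 24]);
translate([219, 360, 766]) cube([617, 390, 24]);
translate([219, 360, 1149]) cube([617, 390, 24]);


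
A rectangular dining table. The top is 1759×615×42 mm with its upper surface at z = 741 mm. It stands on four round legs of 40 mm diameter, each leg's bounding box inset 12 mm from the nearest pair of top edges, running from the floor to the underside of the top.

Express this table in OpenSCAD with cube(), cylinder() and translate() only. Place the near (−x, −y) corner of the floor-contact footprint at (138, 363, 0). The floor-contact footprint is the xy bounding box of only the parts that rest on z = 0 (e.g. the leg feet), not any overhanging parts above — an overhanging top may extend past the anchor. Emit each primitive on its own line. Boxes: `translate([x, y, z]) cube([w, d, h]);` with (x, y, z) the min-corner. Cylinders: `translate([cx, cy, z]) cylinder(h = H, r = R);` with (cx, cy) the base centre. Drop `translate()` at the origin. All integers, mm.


translate([126, 351, 699]) cube([1759, 615, 42]);
translate([158, 383, 0]) cylinder(h = 699, r = 20);
translate([1853, 383, 0]) cylinder(h = 699, r = 20);
translate([158, 934, 0]) cylinder(h = 699, r = 20);
translate([1853, 934, 0]) cylinder(h = 699, r = 20);


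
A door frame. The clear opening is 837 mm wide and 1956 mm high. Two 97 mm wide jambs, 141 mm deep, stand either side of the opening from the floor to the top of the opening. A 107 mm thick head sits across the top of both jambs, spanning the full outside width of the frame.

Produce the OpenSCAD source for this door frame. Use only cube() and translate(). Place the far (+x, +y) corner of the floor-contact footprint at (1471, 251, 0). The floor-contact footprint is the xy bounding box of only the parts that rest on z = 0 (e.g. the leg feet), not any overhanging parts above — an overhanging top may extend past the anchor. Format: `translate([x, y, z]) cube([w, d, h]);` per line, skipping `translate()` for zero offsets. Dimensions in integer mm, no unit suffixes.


translate([440, 110, 0]) cube([97, 141, 1956]);
translate([1374, 110, 0]) cube([97, 141, 1956]);
translate([440, 110, 1956]) cube([1031, 141, 107]);
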